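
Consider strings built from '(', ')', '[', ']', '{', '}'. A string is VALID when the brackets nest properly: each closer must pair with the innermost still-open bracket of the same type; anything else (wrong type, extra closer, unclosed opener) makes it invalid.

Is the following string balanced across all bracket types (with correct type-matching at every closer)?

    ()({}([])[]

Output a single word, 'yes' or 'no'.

pos 0: push '('; stack = (
pos 1: ')' matches '('; pop; stack = (empty)
pos 2: push '('; stack = (
pos 3: push '{'; stack = ({
pos 4: '}' matches '{'; pop; stack = (
pos 5: push '('; stack = ((
pos 6: push '['; stack = (([
pos 7: ']' matches '['; pop; stack = ((
pos 8: ')' matches '('; pop; stack = (
pos 9: push '['; stack = ([
pos 10: ']' matches '['; pop; stack = (
end: stack still non-empty (() → INVALID
Verdict: unclosed openers at end: ( → no

Answer: no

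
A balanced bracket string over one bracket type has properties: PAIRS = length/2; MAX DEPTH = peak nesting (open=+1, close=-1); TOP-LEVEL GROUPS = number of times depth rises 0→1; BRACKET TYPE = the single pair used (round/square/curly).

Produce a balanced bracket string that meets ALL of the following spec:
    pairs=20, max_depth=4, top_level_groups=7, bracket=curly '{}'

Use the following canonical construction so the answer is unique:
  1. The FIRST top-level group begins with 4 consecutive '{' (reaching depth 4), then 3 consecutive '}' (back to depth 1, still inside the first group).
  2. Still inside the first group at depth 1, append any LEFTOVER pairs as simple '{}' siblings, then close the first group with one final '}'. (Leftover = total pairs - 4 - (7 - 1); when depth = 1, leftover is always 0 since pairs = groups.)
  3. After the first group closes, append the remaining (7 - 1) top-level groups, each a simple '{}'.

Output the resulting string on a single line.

Spec: pairs=20 depth=4 groups=7
Leftover pairs = 20 - 4 - (7-1) = 10
First group: deep chain of depth 4 + 10 sibling pairs
Remaining 6 groups: simple '{}' each

Answer: {{{{}}}{}{}{}{}{}{}{}{}{}{}}{}{}{}{}{}{}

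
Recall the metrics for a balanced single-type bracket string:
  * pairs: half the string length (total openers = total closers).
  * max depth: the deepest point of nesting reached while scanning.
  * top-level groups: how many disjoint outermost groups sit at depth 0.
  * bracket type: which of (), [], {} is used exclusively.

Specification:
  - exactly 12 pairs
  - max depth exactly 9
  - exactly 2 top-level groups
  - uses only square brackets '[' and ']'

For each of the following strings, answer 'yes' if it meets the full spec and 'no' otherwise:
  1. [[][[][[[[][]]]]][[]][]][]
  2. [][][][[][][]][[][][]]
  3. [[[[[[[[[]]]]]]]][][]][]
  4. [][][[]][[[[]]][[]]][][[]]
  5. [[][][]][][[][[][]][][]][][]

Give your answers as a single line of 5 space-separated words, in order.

String 1 '[[][[][[[[][]]]]][[]][]][]': depth seq [1 2 1 2 3 2 3 4 5 6 5 6 5 4 3 2 1 2 3 2 1 2 1 0 1 0]
  -> pairs=13 depth=6 groups=2 -> no
String 2 '[][][][[][][]][[][][]]': depth seq [1 0 1 0 1 0 1 2 1 2 1 2 1 0 1 2 1 2 1 2 1 0]
  -> pairs=11 depth=2 groups=5 -> no
String 3 '[[[[[[[[[]]]]]]]][][]][]': depth seq [1 2 3 4 5 6 7 8 9 8 7 6 5 4 3 2 1 2 1 2 1 0 1 0]
  -> pairs=12 depth=9 groups=2 -> yes
String 4 '[][][[]][[[[]]][[]]][][[]]': depth seq [1 0 1 0 1 2 1 0 1 2 3 4 3 2 1 2 3 2 1 0 1 0 1 2 1 0]
  -> pairs=13 depth=4 groups=6 -> no
String 5 '[[][][]][][[][[][]][][]][][]': depth seq [1 2 1 2 1 2 1 0 1 0 1 2 1 2 3 2 3 2 1 2 1 2 1 0 1 0 1 0]
  -> pairs=14 depth=3 groups=5 -> no

Answer: no no yes no no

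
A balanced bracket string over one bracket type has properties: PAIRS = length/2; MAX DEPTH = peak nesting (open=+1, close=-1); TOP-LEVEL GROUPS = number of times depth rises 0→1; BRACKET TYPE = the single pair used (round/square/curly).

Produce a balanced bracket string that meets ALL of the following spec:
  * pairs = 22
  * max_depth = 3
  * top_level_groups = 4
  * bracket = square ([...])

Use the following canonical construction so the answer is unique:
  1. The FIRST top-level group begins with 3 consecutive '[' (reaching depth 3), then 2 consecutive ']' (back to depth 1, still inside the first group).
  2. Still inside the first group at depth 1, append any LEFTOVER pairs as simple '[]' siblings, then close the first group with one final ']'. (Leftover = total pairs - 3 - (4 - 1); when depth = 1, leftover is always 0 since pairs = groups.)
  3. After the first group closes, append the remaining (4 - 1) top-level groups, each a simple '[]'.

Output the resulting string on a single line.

Spec: pairs=22 depth=3 groups=4
Leftover pairs = 22 - 3 - (4-1) = 16
First group: deep chain of depth 3 + 16 sibling pairs
Remaining 3 groups: simple '[]' each

Answer: [[[]][][][][][][][][][][][][][][][][]][][][]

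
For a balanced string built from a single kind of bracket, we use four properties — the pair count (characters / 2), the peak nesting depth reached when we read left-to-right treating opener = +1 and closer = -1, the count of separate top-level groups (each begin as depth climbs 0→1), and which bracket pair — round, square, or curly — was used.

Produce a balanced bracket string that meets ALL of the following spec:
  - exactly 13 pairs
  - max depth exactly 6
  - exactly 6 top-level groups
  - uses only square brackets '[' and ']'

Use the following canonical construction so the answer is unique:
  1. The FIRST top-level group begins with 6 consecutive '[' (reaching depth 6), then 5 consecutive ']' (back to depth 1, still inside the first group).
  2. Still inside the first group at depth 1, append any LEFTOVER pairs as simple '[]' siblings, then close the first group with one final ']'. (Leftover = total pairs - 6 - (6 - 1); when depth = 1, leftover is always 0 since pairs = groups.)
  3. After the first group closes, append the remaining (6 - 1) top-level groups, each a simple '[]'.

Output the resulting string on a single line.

Answer: [[[[[[]]]]][][]][][][][][]

Derivation:
Spec: pairs=13 depth=6 groups=6
Leftover pairs = 13 - 6 - (6-1) = 2
First group: deep chain of depth 6 + 2 sibling pairs
Remaining 5 groups: simple '[]' each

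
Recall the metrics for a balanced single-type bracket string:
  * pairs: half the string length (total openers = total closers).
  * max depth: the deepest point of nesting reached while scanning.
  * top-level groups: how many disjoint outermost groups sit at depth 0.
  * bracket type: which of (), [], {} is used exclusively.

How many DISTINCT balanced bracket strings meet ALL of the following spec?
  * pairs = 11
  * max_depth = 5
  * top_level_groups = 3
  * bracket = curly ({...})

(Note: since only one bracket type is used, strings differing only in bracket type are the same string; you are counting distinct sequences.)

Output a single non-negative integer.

Spec: pairs=11 depth=5 groups=3
Count(depth <= 5) = 10350
Count(depth <= 4) = 7194
Count(depth == 5) = 10350 - 7194 = 3156

Answer: 3156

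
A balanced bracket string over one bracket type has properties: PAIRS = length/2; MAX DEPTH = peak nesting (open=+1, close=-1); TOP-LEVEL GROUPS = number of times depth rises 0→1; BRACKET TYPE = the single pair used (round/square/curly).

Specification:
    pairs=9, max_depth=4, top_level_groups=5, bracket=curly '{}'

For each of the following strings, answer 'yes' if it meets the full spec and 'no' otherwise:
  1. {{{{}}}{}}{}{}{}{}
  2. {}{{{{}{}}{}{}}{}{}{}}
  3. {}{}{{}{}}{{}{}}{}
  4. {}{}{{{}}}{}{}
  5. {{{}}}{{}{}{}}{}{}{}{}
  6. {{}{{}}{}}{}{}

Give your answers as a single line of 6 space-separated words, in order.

Answer: yes no no no no no

Derivation:
String 1 '{{{{}}}{}}{}{}{}{}': depth seq [1 2 3 4 3 2 1 2 1 0 1 0 1 0 1 0 1 0]
  -> pairs=9 depth=4 groups=5 -> yes
String 2 '{}{{{{}{}}{}{}}{}{}{}}': depth seq [1 0 1 2 3 4 3 4 3 2 3 2 3 2 1 2 1 2 1 2 1 0]
  -> pairs=11 depth=4 groups=2 -> no
String 3 '{}{}{{}{}}{{}{}}{}': depth seq [1 0 1 0 1 2 1 2 1 0 1 2 1 2 1 0 1 0]
  -> pairs=9 depth=2 groups=5 -> no
String 4 '{}{}{{{}}}{}{}': depth seq [1 0 1 0 1 2 3 2 1 0 1 0 1 0]
  -> pairs=7 depth=3 groups=5 -> no
String 5 '{{{}}}{{}{}{}}{}{}{}{}': depth seq [1 2 3 2 1 0 1 2 1 2 1 2 1 0 1 0 1 0 1 0 1 0]
  -> pairs=11 depth=3 groups=6 -> no
String 6 '{{}{{}}{}}{}{}': depth seq [1 2 1 2 3 2 1 2 1 0 1 0 1 0]
  -> pairs=7 depth=3 groups=3 -> no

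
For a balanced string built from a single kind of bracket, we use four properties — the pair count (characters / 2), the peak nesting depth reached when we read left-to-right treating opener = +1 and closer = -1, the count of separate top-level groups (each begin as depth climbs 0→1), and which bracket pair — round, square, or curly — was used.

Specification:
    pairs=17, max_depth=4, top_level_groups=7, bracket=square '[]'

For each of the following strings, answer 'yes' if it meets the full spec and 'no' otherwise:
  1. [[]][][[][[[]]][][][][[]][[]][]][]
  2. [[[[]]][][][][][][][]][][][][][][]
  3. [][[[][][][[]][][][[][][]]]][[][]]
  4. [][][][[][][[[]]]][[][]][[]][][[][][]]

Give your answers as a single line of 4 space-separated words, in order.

Answer: no yes no no

Derivation:
String 1 '[[]][][[][[[]]][][][][[]][[]][]][]': depth seq [1 2 1 0 1 0 1 2 1 2 3 4 3 2 1 2 1 2 1 2 1 2 3 2 1 2 3 2 1 2 1 0 1 0]
  -> pairs=17 depth=4 groups=4 -> no
String 2 '[[[[]]][][][][][][][]][][][][][][]': depth seq [1 2 3 4 3 2 1 2 1 2 1 2 1 2 1 2 1 2 1 2 1 0 1 0 1 0 1 0 1 0 1 0 1 0]
  -> pairs=17 depth=4 groups=7 -> yes
String 3 '[][[[][][][[]][][][[][][]]]][[][]]': depth seq [1 0 1 2 3 2 3 2 3 2 3 4 3 2 3 2 3 2 3 4 3 4 3 4 3 2 1 0 1 2 1 2 1 0]
  -> pairs=17 depth=4 groups=3 -> no
String 4 '[][][][[][][[[]]]][[][]][[]][][[][][]]': depth seq [1 0 1 0 1 0 1 2 1 2 1 2 3 4 3 2 1 0 1 2 1 2 1 0 1 2 1 0 1 0 1 2 1 2 1 2 1 0]
  -> pairs=19 depth=4 groups=8 -> no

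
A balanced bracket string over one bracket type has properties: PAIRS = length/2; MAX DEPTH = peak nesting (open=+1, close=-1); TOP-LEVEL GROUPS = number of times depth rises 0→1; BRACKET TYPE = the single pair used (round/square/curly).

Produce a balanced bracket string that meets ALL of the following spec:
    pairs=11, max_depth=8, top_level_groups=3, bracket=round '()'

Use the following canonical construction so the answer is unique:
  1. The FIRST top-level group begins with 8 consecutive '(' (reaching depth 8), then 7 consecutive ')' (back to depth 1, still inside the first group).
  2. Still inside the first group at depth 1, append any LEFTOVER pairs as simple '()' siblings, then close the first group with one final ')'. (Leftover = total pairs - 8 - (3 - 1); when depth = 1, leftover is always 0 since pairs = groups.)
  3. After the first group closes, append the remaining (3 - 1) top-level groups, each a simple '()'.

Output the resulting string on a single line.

Spec: pairs=11 depth=8 groups=3
Leftover pairs = 11 - 8 - (3-1) = 1
First group: deep chain of depth 8 + 1 sibling pairs
Remaining 2 groups: simple '()' each

Answer: (((((((()))))))())()()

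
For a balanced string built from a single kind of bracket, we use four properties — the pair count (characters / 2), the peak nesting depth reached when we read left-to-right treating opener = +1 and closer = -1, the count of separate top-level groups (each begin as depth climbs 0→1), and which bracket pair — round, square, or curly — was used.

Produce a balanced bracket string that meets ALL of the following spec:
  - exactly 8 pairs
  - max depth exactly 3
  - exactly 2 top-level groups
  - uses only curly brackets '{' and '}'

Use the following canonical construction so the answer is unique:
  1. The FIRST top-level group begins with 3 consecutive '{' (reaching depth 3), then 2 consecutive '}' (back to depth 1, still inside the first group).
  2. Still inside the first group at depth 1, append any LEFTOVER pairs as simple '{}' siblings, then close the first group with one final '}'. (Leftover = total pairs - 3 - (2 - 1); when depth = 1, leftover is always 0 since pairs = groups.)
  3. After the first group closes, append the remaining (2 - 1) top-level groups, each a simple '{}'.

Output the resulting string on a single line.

Spec: pairs=8 depth=3 groups=2
Leftover pairs = 8 - 3 - (2-1) = 4
First group: deep chain of depth 3 + 4 sibling pairs
Remaining 1 groups: simple '{}' each

Answer: {{{}}{}{}{}{}}{}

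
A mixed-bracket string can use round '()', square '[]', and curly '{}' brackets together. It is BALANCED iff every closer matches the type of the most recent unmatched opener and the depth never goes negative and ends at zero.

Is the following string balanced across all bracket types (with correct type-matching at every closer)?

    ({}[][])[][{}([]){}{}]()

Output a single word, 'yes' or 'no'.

pos 0: push '('; stack = (
pos 1: push '{'; stack = ({
pos 2: '}' matches '{'; pop; stack = (
pos 3: push '['; stack = ([
pos 4: ']' matches '['; pop; stack = (
pos 5: push '['; stack = ([
pos 6: ']' matches '['; pop; stack = (
pos 7: ')' matches '('; pop; stack = (empty)
pos 8: push '['; stack = [
pos 9: ']' matches '['; pop; stack = (empty)
pos 10: push '['; stack = [
pos 11: push '{'; stack = [{
pos 12: '}' matches '{'; pop; stack = [
pos 13: push '('; stack = [(
pos 14: push '['; stack = [([
pos 15: ']' matches '['; pop; stack = [(
pos 16: ')' matches '('; pop; stack = [
pos 17: push '{'; stack = [{
pos 18: '}' matches '{'; pop; stack = [
pos 19: push '{'; stack = [{
pos 20: '}' matches '{'; pop; stack = [
pos 21: ']' matches '['; pop; stack = (empty)
pos 22: push '('; stack = (
pos 23: ')' matches '('; pop; stack = (empty)
end: stack empty → VALID
Verdict: properly nested → yes

Answer: yes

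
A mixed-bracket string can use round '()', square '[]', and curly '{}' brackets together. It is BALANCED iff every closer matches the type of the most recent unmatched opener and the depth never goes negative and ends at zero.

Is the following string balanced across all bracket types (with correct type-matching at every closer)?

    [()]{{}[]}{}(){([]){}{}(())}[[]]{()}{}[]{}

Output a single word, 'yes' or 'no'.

Answer: yes

Derivation:
pos 0: push '['; stack = [
pos 1: push '('; stack = [(
pos 2: ')' matches '('; pop; stack = [
pos 3: ']' matches '['; pop; stack = (empty)
pos 4: push '{'; stack = {
pos 5: push '{'; stack = {{
pos 6: '}' matches '{'; pop; stack = {
pos 7: push '['; stack = {[
pos 8: ']' matches '['; pop; stack = {
pos 9: '}' matches '{'; pop; stack = (empty)
pos 10: push '{'; stack = {
pos 11: '}' matches '{'; pop; stack = (empty)
pos 12: push '('; stack = (
pos 13: ')' matches '('; pop; stack = (empty)
pos 14: push '{'; stack = {
pos 15: push '('; stack = {(
pos 16: push '['; stack = {([
pos 17: ']' matches '['; pop; stack = {(
pos 18: ')' matches '('; pop; stack = {
pos 19: push '{'; stack = {{
pos 20: '}' matches '{'; pop; stack = {
pos 21: push '{'; stack = {{
pos 22: '}' matches '{'; pop; stack = {
pos 23: push '('; stack = {(
pos 24: push '('; stack = {((
pos 25: ')' matches '('; pop; stack = {(
pos 26: ')' matches '('; pop; stack = {
pos 27: '}' matches '{'; pop; stack = (empty)
pos 28: push '['; stack = [
pos 29: push '['; stack = [[
pos 30: ']' matches '['; pop; stack = [
pos 31: ']' matches '['; pop; stack = (empty)
pos 32: push '{'; stack = {
pos 33: push '('; stack = {(
pos 34: ')' matches '('; pop; stack = {
pos 35: '}' matches '{'; pop; stack = (empty)
pos 36: push '{'; stack = {
pos 37: '}' matches '{'; pop; stack = (empty)
pos 38: push '['; stack = [
pos 39: ']' matches '['; pop; stack = (empty)
pos 40: push '{'; stack = {
pos 41: '}' matches '{'; pop; stack = (empty)
end: stack empty → VALID
Verdict: properly nested → yes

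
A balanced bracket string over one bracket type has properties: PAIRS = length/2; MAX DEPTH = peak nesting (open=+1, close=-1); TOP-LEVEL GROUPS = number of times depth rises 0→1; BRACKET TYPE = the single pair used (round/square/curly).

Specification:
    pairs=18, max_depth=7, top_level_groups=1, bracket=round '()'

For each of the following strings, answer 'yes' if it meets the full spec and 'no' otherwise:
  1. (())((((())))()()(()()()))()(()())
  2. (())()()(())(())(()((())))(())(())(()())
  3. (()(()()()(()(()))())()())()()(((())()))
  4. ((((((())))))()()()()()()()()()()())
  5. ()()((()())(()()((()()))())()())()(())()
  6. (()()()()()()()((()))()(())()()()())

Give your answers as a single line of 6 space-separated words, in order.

String 1 '(())((((())))()()(()()()))()(()())': depth seq [1 2 1 0 1 2 3 4 5 4 3 2 1 2 1 2 1 2 3 2 3 2 3 2 1 0 1 0 1 2 1 2 1 0]
  -> pairs=17 depth=5 groups=4 -> no
String 2 '(())()()(())(())(()((())))(())(())(()())': depth seq [1 2 1 0 1 0 1 0 1 2 1 0 1 2 1 0 1 2 1 2 3 4 3 2 1 0 1 2 1 0 1 2 1 0 1 2 1 2 1 0]
  -> pairs=20 depth=4 groups=9 -> no
String 3 '(()(()()()(()(()))())()())()()(((())()))': depth seq [1 2 1 2 3 2 3 2 3 2 3 4 3 4 5 4 3 2 3 2 1 2 1 2 1 0 1 0 1 0 1 2 3 4 3 2 3 2 1 0]
  -> pairs=20 depth=5 groups=4 -> no
String 4 '((((((())))))()()()()()()()()()()())': depth seq [1 2 3 4 5 6 7 6 5 4 3 2 1 2 1 2 1 2 1 2 1 2 1 2 1 2 1 2 1 2 1 2 1 2 1 0]
  -> pairs=18 depth=7 groups=1 -> yes
String 5 '()()((()())(()()((()()))())()())()(())()': depth seq [1 0 1 0 1 2 3 2 3 2 1 2 3 2 3 2 3 4 5 4 5 4 3 2 3 2 1 2 1 2 1 0 1 0 1 2 1 0 1 0]
  -> pairs=20 depth=5 groups=6 -> no
String 6 '(()()()()()()()((()))()(())()()()())': depth seq [1 2 1 2 1 2 1 2 1 2 1 2 1 2 1 2 3 4 3 2 1 2 1 2 3 2 1 2 1 2 1 2 1 2 1 0]
  -> pairs=18 depth=4 groups=1 -> no

Answer: no no no yes no no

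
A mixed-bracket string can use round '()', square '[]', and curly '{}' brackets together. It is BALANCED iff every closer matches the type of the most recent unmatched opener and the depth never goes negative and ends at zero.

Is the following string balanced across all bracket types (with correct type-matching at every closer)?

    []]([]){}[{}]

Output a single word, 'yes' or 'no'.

pos 0: push '['; stack = [
pos 1: ']' matches '['; pop; stack = (empty)
pos 2: saw closer ']' but stack is empty → INVALID
Verdict: unmatched closer ']' at position 2 → no

Answer: no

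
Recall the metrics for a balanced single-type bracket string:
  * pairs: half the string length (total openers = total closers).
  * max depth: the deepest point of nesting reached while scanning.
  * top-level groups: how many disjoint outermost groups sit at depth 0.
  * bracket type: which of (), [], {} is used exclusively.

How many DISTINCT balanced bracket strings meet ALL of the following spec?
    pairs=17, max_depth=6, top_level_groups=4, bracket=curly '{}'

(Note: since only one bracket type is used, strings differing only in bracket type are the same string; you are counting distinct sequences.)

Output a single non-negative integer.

Spec: pairs=17 depth=6 groups=4
Count(depth <= 6) = 13050152
Count(depth <= 5) = 9399296
Count(depth == 6) = 13050152 - 9399296 = 3650856

Answer: 3650856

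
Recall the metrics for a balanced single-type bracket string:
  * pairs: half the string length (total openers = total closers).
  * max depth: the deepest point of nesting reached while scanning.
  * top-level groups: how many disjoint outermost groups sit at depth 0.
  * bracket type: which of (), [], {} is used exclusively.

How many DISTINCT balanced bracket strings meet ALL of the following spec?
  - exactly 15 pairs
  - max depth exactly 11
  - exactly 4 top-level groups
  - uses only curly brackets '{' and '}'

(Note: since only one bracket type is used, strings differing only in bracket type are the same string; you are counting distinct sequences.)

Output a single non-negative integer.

Spec: pairs=15 depth=11 groups=4
Count(depth <= 11) = 1188636
Count(depth <= 10) = 1188548
Count(depth == 11) = 1188636 - 1188548 = 88

Answer: 88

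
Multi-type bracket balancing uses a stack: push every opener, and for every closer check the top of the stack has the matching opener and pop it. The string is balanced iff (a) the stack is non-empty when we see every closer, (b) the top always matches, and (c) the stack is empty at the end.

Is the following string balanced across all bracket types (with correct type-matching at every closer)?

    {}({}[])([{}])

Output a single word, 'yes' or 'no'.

Answer: yes

Derivation:
pos 0: push '{'; stack = {
pos 1: '}' matches '{'; pop; stack = (empty)
pos 2: push '('; stack = (
pos 3: push '{'; stack = ({
pos 4: '}' matches '{'; pop; stack = (
pos 5: push '['; stack = ([
pos 6: ']' matches '['; pop; stack = (
pos 7: ')' matches '('; pop; stack = (empty)
pos 8: push '('; stack = (
pos 9: push '['; stack = ([
pos 10: push '{'; stack = ([{
pos 11: '}' matches '{'; pop; stack = ([
pos 12: ']' matches '['; pop; stack = (
pos 13: ')' matches '('; pop; stack = (empty)
end: stack empty → VALID
Verdict: properly nested → yes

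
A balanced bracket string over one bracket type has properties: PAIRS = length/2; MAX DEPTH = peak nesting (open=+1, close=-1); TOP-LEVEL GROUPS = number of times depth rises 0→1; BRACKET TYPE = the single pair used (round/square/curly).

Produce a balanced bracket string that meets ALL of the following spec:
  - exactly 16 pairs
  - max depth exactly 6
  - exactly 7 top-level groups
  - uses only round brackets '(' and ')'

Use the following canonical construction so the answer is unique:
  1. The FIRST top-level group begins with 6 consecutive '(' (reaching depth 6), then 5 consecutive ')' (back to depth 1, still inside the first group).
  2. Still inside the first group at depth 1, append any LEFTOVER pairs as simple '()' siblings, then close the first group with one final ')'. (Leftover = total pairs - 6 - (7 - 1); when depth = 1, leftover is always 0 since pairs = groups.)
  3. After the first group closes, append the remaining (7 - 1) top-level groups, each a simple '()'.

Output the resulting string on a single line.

Answer: (((((()))))()()()())()()()()()()

Derivation:
Spec: pairs=16 depth=6 groups=7
Leftover pairs = 16 - 6 - (7-1) = 4
First group: deep chain of depth 6 + 4 sibling pairs
Remaining 6 groups: simple '()' each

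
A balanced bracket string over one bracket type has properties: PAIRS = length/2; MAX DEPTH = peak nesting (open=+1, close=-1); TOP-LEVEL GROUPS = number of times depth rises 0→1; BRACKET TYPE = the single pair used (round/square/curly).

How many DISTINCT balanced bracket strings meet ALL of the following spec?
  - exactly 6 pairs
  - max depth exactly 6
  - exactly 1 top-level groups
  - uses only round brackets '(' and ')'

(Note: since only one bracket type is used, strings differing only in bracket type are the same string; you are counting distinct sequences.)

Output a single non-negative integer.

Spec: pairs=6 depth=6 groups=1
Count(depth <= 6) = 42
Count(depth <= 5) = 41
Count(depth == 6) = 42 - 41 = 1

Answer: 1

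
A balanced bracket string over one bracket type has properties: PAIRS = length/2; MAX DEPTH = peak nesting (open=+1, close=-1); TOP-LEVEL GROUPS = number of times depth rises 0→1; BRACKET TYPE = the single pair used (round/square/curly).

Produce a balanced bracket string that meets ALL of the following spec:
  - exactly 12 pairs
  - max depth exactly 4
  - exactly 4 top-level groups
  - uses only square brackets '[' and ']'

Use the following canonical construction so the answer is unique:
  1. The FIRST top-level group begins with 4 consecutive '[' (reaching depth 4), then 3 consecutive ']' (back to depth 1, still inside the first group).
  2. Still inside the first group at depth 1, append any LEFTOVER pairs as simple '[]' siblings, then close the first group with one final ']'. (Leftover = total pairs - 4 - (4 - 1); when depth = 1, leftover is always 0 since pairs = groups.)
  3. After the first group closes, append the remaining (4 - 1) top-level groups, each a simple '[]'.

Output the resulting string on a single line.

Spec: pairs=12 depth=4 groups=4
Leftover pairs = 12 - 4 - (4-1) = 5
First group: deep chain of depth 4 + 5 sibling pairs
Remaining 3 groups: simple '[]' each

Answer: [[[[]]][][][][][]][][][]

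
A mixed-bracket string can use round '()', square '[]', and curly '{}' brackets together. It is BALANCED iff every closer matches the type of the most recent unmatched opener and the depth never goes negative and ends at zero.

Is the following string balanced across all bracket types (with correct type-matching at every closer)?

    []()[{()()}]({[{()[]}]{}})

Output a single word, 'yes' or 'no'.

Answer: yes

Derivation:
pos 0: push '['; stack = [
pos 1: ']' matches '['; pop; stack = (empty)
pos 2: push '('; stack = (
pos 3: ')' matches '('; pop; stack = (empty)
pos 4: push '['; stack = [
pos 5: push '{'; stack = [{
pos 6: push '('; stack = [{(
pos 7: ')' matches '('; pop; stack = [{
pos 8: push '('; stack = [{(
pos 9: ')' matches '('; pop; stack = [{
pos 10: '}' matches '{'; pop; stack = [
pos 11: ']' matches '['; pop; stack = (empty)
pos 12: push '('; stack = (
pos 13: push '{'; stack = ({
pos 14: push '['; stack = ({[
pos 15: push '{'; stack = ({[{
pos 16: push '('; stack = ({[{(
pos 17: ')' matches '('; pop; stack = ({[{
pos 18: push '['; stack = ({[{[
pos 19: ']' matches '['; pop; stack = ({[{
pos 20: '}' matches '{'; pop; stack = ({[
pos 21: ']' matches '['; pop; stack = ({
pos 22: push '{'; stack = ({{
pos 23: '}' matches '{'; pop; stack = ({
pos 24: '}' matches '{'; pop; stack = (
pos 25: ')' matches '('; pop; stack = (empty)
end: stack empty → VALID
Verdict: properly nested → yes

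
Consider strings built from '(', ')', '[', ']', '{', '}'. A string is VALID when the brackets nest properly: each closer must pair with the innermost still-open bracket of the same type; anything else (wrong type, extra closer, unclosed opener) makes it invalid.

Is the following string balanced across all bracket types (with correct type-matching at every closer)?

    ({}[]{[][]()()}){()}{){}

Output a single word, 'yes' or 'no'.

pos 0: push '('; stack = (
pos 1: push '{'; stack = ({
pos 2: '}' matches '{'; pop; stack = (
pos 3: push '['; stack = ([
pos 4: ']' matches '['; pop; stack = (
pos 5: push '{'; stack = ({
pos 6: push '['; stack = ({[
pos 7: ']' matches '['; pop; stack = ({
pos 8: push '['; stack = ({[
pos 9: ']' matches '['; pop; stack = ({
pos 10: push '('; stack = ({(
pos 11: ')' matches '('; pop; stack = ({
pos 12: push '('; stack = ({(
pos 13: ')' matches '('; pop; stack = ({
pos 14: '}' matches '{'; pop; stack = (
pos 15: ')' matches '('; pop; stack = (empty)
pos 16: push '{'; stack = {
pos 17: push '('; stack = {(
pos 18: ')' matches '('; pop; stack = {
pos 19: '}' matches '{'; pop; stack = (empty)
pos 20: push '{'; stack = {
pos 21: saw closer ')' but top of stack is '{' (expected '}') → INVALID
Verdict: type mismatch at position 21: ')' closes '{' → no

Answer: no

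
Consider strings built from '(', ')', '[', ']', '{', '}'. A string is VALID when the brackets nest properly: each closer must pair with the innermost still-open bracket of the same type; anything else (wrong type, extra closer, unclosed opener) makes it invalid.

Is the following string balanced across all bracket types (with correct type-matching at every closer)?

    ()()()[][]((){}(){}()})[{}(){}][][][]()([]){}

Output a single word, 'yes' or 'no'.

pos 0: push '('; stack = (
pos 1: ')' matches '('; pop; stack = (empty)
pos 2: push '('; stack = (
pos 3: ')' matches '('; pop; stack = (empty)
pos 4: push '('; stack = (
pos 5: ')' matches '('; pop; stack = (empty)
pos 6: push '['; stack = [
pos 7: ']' matches '['; pop; stack = (empty)
pos 8: push '['; stack = [
pos 9: ']' matches '['; pop; stack = (empty)
pos 10: push '('; stack = (
pos 11: push '('; stack = ((
pos 12: ')' matches '('; pop; stack = (
pos 13: push '{'; stack = ({
pos 14: '}' matches '{'; pop; stack = (
pos 15: push '('; stack = ((
pos 16: ')' matches '('; pop; stack = (
pos 17: push '{'; stack = ({
pos 18: '}' matches '{'; pop; stack = (
pos 19: push '('; stack = ((
pos 20: ')' matches '('; pop; stack = (
pos 21: saw closer '}' but top of stack is '(' (expected ')') → INVALID
Verdict: type mismatch at position 21: '}' closes '(' → no

Answer: no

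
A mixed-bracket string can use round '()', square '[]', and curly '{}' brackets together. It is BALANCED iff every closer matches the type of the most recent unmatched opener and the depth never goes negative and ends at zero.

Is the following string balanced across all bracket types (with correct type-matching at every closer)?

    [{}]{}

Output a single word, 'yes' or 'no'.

pos 0: push '['; stack = [
pos 1: push '{'; stack = [{
pos 2: '}' matches '{'; pop; stack = [
pos 3: ']' matches '['; pop; stack = (empty)
pos 4: push '{'; stack = {
pos 5: '}' matches '{'; pop; stack = (empty)
end: stack empty → VALID
Verdict: properly nested → yes

Answer: yes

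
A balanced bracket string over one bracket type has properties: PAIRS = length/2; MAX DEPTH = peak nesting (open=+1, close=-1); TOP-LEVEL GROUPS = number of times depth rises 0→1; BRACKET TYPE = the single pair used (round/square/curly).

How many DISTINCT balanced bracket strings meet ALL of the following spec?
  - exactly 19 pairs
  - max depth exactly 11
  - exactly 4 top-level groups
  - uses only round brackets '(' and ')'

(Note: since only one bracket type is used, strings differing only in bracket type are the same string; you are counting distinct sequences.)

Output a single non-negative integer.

Spec: pairs=19 depth=11 groups=4
Count(depth <= 11) = 218226976
Count(depth <= 10) = 217705312
Count(depth == 11) = 218226976 - 217705312 = 521664

Answer: 521664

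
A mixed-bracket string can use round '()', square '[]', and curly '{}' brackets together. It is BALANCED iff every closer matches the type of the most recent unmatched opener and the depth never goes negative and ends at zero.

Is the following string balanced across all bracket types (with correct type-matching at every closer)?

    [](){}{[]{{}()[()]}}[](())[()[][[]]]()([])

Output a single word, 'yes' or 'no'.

Answer: yes

Derivation:
pos 0: push '['; stack = [
pos 1: ']' matches '['; pop; stack = (empty)
pos 2: push '('; stack = (
pos 3: ')' matches '('; pop; stack = (empty)
pos 4: push '{'; stack = {
pos 5: '}' matches '{'; pop; stack = (empty)
pos 6: push '{'; stack = {
pos 7: push '['; stack = {[
pos 8: ']' matches '['; pop; stack = {
pos 9: push '{'; stack = {{
pos 10: push '{'; stack = {{{
pos 11: '}' matches '{'; pop; stack = {{
pos 12: push '('; stack = {{(
pos 13: ')' matches '('; pop; stack = {{
pos 14: push '['; stack = {{[
pos 15: push '('; stack = {{[(
pos 16: ')' matches '('; pop; stack = {{[
pos 17: ']' matches '['; pop; stack = {{
pos 18: '}' matches '{'; pop; stack = {
pos 19: '}' matches '{'; pop; stack = (empty)
pos 20: push '['; stack = [
pos 21: ']' matches '['; pop; stack = (empty)
pos 22: push '('; stack = (
pos 23: push '('; stack = ((
pos 24: ')' matches '('; pop; stack = (
pos 25: ')' matches '('; pop; stack = (empty)
pos 26: push '['; stack = [
pos 27: push '('; stack = [(
pos 28: ')' matches '('; pop; stack = [
pos 29: push '['; stack = [[
pos 30: ']' matches '['; pop; stack = [
pos 31: push '['; stack = [[
pos 32: push '['; stack = [[[
pos 33: ']' matches '['; pop; stack = [[
pos 34: ']' matches '['; pop; stack = [
pos 35: ']' matches '['; pop; stack = (empty)
pos 36: push '('; stack = (
pos 37: ')' matches '('; pop; stack = (empty)
pos 38: push '('; stack = (
pos 39: push '['; stack = ([
pos 40: ']' matches '['; pop; stack = (
pos 41: ')' matches '('; pop; stack = (empty)
end: stack empty → VALID
Verdict: properly nested → yes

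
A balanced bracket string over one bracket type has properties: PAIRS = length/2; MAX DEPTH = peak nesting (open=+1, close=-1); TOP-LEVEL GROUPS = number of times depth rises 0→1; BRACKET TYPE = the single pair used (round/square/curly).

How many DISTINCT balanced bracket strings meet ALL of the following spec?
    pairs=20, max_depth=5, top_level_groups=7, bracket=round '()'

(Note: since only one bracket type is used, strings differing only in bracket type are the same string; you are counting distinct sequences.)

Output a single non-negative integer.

Spec: pairs=20 depth=5 groups=7
Count(depth <= 5) = 88803176
Count(depth <= 4) = 51013158
Count(depth == 5) = 88803176 - 51013158 = 37790018

Answer: 37790018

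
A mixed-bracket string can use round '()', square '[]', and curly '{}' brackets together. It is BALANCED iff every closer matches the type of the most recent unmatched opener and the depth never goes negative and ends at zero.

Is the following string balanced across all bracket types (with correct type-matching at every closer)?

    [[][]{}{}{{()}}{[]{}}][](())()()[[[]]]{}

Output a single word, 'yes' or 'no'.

Answer: yes

Derivation:
pos 0: push '['; stack = [
pos 1: push '['; stack = [[
pos 2: ']' matches '['; pop; stack = [
pos 3: push '['; stack = [[
pos 4: ']' matches '['; pop; stack = [
pos 5: push '{'; stack = [{
pos 6: '}' matches '{'; pop; stack = [
pos 7: push '{'; stack = [{
pos 8: '}' matches '{'; pop; stack = [
pos 9: push '{'; stack = [{
pos 10: push '{'; stack = [{{
pos 11: push '('; stack = [{{(
pos 12: ')' matches '('; pop; stack = [{{
pos 13: '}' matches '{'; pop; stack = [{
pos 14: '}' matches '{'; pop; stack = [
pos 15: push '{'; stack = [{
pos 16: push '['; stack = [{[
pos 17: ']' matches '['; pop; stack = [{
pos 18: push '{'; stack = [{{
pos 19: '}' matches '{'; pop; stack = [{
pos 20: '}' matches '{'; pop; stack = [
pos 21: ']' matches '['; pop; stack = (empty)
pos 22: push '['; stack = [
pos 23: ']' matches '['; pop; stack = (empty)
pos 24: push '('; stack = (
pos 25: push '('; stack = ((
pos 26: ')' matches '('; pop; stack = (
pos 27: ')' matches '('; pop; stack = (empty)
pos 28: push '('; stack = (
pos 29: ')' matches '('; pop; stack = (empty)
pos 30: push '('; stack = (
pos 31: ')' matches '('; pop; stack = (empty)
pos 32: push '['; stack = [
pos 33: push '['; stack = [[
pos 34: push '['; stack = [[[
pos 35: ']' matches '['; pop; stack = [[
pos 36: ']' matches '['; pop; stack = [
pos 37: ']' matches '['; pop; stack = (empty)
pos 38: push '{'; stack = {
pos 39: '}' matches '{'; pop; stack = (empty)
end: stack empty → VALID
Verdict: properly nested → yes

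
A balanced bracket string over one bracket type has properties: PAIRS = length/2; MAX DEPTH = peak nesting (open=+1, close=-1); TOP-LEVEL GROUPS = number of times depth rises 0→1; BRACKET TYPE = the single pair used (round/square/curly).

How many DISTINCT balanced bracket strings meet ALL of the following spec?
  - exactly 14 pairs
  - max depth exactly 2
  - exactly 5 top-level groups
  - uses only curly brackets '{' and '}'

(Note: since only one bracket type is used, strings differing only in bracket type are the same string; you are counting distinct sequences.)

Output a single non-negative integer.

Spec: pairs=14 depth=2 groups=5
Count(depth <= 2) = 715
Count(depth <= 1) = 0
Count(depth == 2) = 715 - 0 = 715

Answer: 715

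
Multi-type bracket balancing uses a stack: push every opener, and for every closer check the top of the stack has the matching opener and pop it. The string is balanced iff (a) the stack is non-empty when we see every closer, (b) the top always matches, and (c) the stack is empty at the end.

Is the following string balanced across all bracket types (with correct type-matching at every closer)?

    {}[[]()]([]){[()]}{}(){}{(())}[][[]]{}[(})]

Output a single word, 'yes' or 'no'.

Answer: no

Derivation:
pos 0: push '{'; stack = {
pos 1: '}' matches '{'; pop; stack = (empty)
pos 2: push '['; stack = [
pos 3: push '['; stack = [[
pos 4: ']' matches '['; pop; stack = [
pos 5: push '('; stack = [(
pos 6: ')' matches '('; pop; stack = [
pos 7: ']' matches '['; pop; stack = (empty)
pos 8: push '('; stack = (
pos 9: push '['; stack = ([
pos 10: ']' matches '['; pop; stack = (
pos 11: ')' matches '('; pop; stack = (empty)
pos 12: push '{'; stack = {
pos 13: push '['; stack = {[
pos 14: push '('; stack = {[(
pos 15: ')' matches '('; pop; stack = {[
pos 16: ']' matches '['; pop; stack = {
pos 17: '}' matches '{'; pop; stack = (empty)
pos 18: push '{'; stack = {
pos 19: '}' matches '{'; pop; stack = (empty)
pos 20: push '('; stack = (
pos 21: ')' matches '('; pop; stack = (empty)
pos 22: push '{'; stack = {
pos 23: '}' matches '{'; pop; stack = (empty)
pos 24: push '{'; stack = {
pos 25: push '('; stack = {(
pos 26: push '('; stack = {((
pos 27: ')' matches '('; pop; stack = {(
pos 28: ')' matches '('; pop; stack = {
pos 29: '}' matches '{'; pop; stack = (empty)
pos 30: push '['; stack = [
pos 31: ']' matches '['; pop; stack = (empty)
pos 32: push '['; stack = [
pos 33: push '['; stack = [[
pos 34: ']' matches '['; pop; stack = [
pos 35: ']' matches '['; pop; stack = (empty)
pos 36: push '{'; stack = {
pos 37: '}' matches '{'; pop; stack = (empty)
pos 38: push '['; stack = [
pos 39: push '('; stack = [(
pos 40: saw closer '}' but top of stack is '(' (expected ')') → INVALID
Verdict: type mismatch at position 40: '}' closes '(' → no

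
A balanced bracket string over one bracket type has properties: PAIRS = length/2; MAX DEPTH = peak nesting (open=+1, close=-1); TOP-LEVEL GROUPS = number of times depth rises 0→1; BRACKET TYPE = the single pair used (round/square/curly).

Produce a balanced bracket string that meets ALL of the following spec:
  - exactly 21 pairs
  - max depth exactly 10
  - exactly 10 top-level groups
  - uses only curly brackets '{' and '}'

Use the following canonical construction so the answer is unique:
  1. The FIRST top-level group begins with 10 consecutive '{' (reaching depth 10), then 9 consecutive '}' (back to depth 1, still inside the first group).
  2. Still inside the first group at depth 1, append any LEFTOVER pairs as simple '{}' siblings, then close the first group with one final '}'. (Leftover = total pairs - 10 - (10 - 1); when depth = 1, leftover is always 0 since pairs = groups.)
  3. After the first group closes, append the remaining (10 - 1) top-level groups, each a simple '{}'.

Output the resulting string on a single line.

Spec: pairs=21 depth=10 groups=10
Leftover pairs = 21 - 10 - (10-1) = 2
First group: deep chain of depth 10 + 2 sibling pairs
Remaining 9 groups: simple '{}' each

Answer: {{{{{{{{{{}}}}}}}}}{}{}}{}{}{}{}{}{}{}{}{}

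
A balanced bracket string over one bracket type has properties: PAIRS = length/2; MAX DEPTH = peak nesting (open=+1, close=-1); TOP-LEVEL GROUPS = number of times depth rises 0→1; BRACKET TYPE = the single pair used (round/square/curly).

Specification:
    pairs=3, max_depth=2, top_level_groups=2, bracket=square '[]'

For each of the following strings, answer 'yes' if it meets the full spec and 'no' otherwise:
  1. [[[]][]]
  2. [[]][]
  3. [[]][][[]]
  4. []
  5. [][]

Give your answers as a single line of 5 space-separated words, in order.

Answer: no yes no no no

Derivation:
String 1 '[[[]][]]': depth seq [1 2 3 2 1 2 1 0]
  -> pairs=4 depth=3 groups=1 -> no
String 2 '[[]][]': depth seq [1 2 1 0 1 0]
  -> pairs=3 depth=2 groups=2 -> yes
String 3 '[[]][][[]]': depth seq [1 2 1 0 1 0 1 2 1 0]
  -> pairs=5 depth=2 groups=3 -> no
String 4 '[]': depth seq [1 0]
  -> pairs=1 depth=1 groups=1 -> no
String 5 '[][]': depth seq [1 0 1 0]
  -> pairs=2 depth=1 groups=2 -> no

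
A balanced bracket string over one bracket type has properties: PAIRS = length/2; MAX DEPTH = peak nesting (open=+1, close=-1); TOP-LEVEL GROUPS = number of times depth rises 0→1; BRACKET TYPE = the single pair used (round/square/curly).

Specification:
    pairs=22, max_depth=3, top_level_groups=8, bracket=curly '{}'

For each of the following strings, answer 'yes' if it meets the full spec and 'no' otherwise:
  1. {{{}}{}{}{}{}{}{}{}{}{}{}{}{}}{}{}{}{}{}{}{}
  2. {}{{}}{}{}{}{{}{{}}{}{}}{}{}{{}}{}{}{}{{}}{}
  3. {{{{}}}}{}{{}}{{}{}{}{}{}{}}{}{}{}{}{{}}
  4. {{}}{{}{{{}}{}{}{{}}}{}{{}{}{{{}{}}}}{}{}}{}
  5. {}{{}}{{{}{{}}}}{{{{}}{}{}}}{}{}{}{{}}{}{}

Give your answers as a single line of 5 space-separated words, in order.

String 1 '{{{}}{}{}{}{}{}{}{}{}{}{}{}{}}{}{}{}{}{}{}{}': depth seq [1 2 3 2 1 2 1 2 1 2 1 2 1 2 1 2 1 2 1 2 1 2 1 2 1 2 1 2 1 0 1 0 1 0 1 0 1 0 1 0 1 0 1 0]
  -> pairs=22 depth=3 groups=8 -> yes
String 2 '{}{{}}{}{}{}{{}{{}}{}{}}{}{}{{}}{}{}{}{{}}{}': depth seq [1 0 1 2 1 0 1 0 1 0 1 0 1 2 1 2 3 2 1 2 1 2 1 0 1 0 1 0 1 2 1 0 1 0 1 0 1 0 1 2 1 0 1 0]
  -> pairs=22 depth=3 groups=14 -> no
String 3 '{{{{}}}}{}{{}}{{}{}{}{}{}{}}{}{}{}{}{{}}': depth seq [1 2 3 4 3 2 1 0 1 0 1 2 1 0 1 2 1 2 1 2 1 2 1 2 1 2 1 0 1 0 1 0 1 0 1 0 1 2 1 0]
  -> pairs=20 depth=4 groups=9 -> no
String 4 '{{}}{{}{{{}}{}{}{{}}}{}{{}{}{{{}{}}}}{}{}}{}': depth seq [1 2 1 0 1 2 1 2 3 4 3 2 3 2 3 2 3 4 3 2 1 2 1 2 3 2 3 2 3 4 5 4 5 4 3 2 1 2 1 2 1 0 1 0]
  -> pairs=22 depth=5 groups=3 -> no
String 5 '{}{{}}{{{}{{}}}}{{{{}}{}{}}}{}{}{}{{}}{}{}': depth seq [1 0 1 2 1 0 1 2 3 2 3 4 3 2 1 0 1 2 3 4 3 2 3 2 3 2 1 0 1 0 1 0 1 0 1 2 1 0 1 0 1 0]
  -> pairs=21 depth=4 groups=10 -> no

Answer: yes no no no no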